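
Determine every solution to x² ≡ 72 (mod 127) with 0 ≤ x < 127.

Since 127 ≡ 3 (mod 4), a square root of 72 is 72^((127+1)/4) = 72^32 mod 127.
Repeated squaring: 72^2≡104, 72^4≡21, 72^8≡60, 72^16≡44, 72^32≡31 (mod 127).
72^32 = 72^(32) ≡ 31 (mod 127).
Check: 31² = 961 ≡ 72 (mod 127). The two roots are 31 and 96.

31, 96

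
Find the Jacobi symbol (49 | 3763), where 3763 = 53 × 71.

1

Reciprocity: 49 ≡ 1 and 3763 ≡ 3 (mod 4), so (49/3763) = +(3763/49).
Reduce top mod 49: now compute (39/49).
Reciprocity: 39 ≡ 3 and 49 ≡ 1 (mod 4), so (39/49) = +(49/39).
Reduce top mod 39: now compute (10/39).
Pull out 2: since 39 ≡ 7 (mod 8), (2/39) = +1.
Reciprocity: 5 ≡ 1 and 39 ≡ 3 (mod 4), so (5/39) = +(39/5).
Reduce top mod 5: now compute (4/5).
Pull out 2^2: since 5 ≡ 5 (mod 8), (2/5) = -1, so (2/5)^2 = +1.
Reached (1/5) = 1. Collecting the sign flips along the way, the symbol is +1.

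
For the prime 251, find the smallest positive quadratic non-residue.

(2/251) = −1, so 2 is the smallest positive non-residue mod 251.

2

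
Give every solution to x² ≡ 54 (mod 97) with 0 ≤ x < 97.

97 ≡ 1 (mod 4), so we find a root by search.
Trying successive values, 32² = 1024 ≡ 54 (mod 97). The other root is 97 − 32 = 65.

32, 65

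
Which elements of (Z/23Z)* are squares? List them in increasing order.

1,2,3,4,6,8,9,12,13,16,18

Square k = 1,…,11 (k and 23−k give the same square):
1²=1, 2²=4, 3²=9, 4²=16, 5²≡2, 6²≡13, 7²≡3, 8²≡18, 9²≡12, 10²≡8, 11²≡6 (mod 23).
So the quadratic residues mod 23 are {1, 2, 3, 4, 6, 8, 9, 12, 13, 16, 18}.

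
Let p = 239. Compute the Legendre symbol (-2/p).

-1

First reduce: -2 ≡ 237 (mod 239).
Reciprocity: 237 ≡ 1 and 239 ≡ 3 (mod 4), so (237/239) = +(239/237).
Reduce top mod 237: now compute (2/237).
Pull out 2: since 237 ≡ 5 (mod 8), (2/237) = -1.
Reached (1/237) = 1. Collecting the sign flips along the way, the symbol is -1.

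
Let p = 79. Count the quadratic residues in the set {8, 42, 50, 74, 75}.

(8/79) = +1 → QR.
(42/79) = +1 → QR.
(50/79) = +1 → QR.
(74/79) = -1 → non-residue.
(75/79) = -1 → non-residue.
Total quadratic residues among the 5: 3.

3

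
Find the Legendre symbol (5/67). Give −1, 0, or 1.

-1

Euler's criterion: (5/67) ≡ 5^33 (mod 67).
5^2 ≡ 25 (mod 67)
5^4 ≡ 22 (mod 67)
5^8 ≡ 15 (mod 67)
5^16 ≡ 24 (mod 67)
5^32 ≡ 40 (mod 67)
5^33 = 5^(32+1) ≡ 66 (mod 67).
Result is 66 ≡ −1, so (5/67) = −1.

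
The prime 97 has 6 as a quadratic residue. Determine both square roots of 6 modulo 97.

97 ≡ 1 (mod 4), so we find a root by search.
Trying successive values, 43² = 1849 ≡ 6 (mod 97). The other root is 97 − 43 = 54.

43, 54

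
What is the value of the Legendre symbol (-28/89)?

-1

Euler's criterion: (-28/89) ≡ 61^44 (mod 89).
61^2 ≡ 72 (mod 89)
61^4 ≡ 22 (mod 89)
61^8 ≡ 39 (mod 89)
61^16 ≡ 8 (mod 89)
61^32 ≡ 64 (mod 89)
61^44 = 61^(32+8+4) ≡ 88 (mod 89).
Result is 88 ≡ −1, so (-28/89) = −1.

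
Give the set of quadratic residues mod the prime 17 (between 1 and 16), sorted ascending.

Square k = 1,…,8 (k and 17−k give the same square):
1²=1, 2²=4, 3²=9, 4²=16, 5²≡8, 6²≡2, 7²≡15, 8²≡13 (mod 17).
So the quadratic residues mod 17 are {1, 2, 4, 8, 9, 13, 15, 16}.

1, 2, 4, 8, 9, 13, 15, 16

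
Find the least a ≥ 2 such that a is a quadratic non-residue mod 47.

5

(2/47) = +1, so 2 is a residue.
(3/47) = +1, so 3 is a residue.
(4/47) = +1, so 4 is a residue.
(5/47) = −1, so 5 is the smallest positive non-residue mod 47.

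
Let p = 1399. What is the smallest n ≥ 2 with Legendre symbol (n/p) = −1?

3

(2/1399) = +1, so 2 is a residue.
(3/1399) = −1, so 3 is the smallest positive non-residue mod 1399.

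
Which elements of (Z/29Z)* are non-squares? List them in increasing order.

Square k = 1,…,14 (k and 29−k give the same square):
1²=1, 2²=4, 3²=9, 4²=16, 5²=25, 6²≡7, 7²≡20, 8²≡6, 9²≡23, 10²≡13, 11²≡5, 12²≡28, 13²≡24, 14²≡22 (mod 29).
The residues are {1, 4, 5, 6, 7, 9, 13, 16, 20, 22, 23, 24, 25, 28}; the non-residues are the remaining 14 nonzero classes.

2 3 8 10 11 12 14 15 17 18 19 21 26 27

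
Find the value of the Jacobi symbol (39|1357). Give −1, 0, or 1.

-1

Reciprocity: 39 ≡ 3 and 1357 ≡ 1 (mod 4), so (39/1357) = +(1357/39).
Reduce top mod 39: now compute (31/39).
Reciprocity: 31 ≡ 3 and 39 ≡ 3 (mod 4), so (31/39) = −(39/31).
Reduce top mod 31: now compute (8/31).
Pull out 2^3: since 31 ≡ 7 (mod 8), (2/31) = +1, so (2/31)^3 = +1.
Reached (1/31) = 1. Collecting the sign flips along the way, the symbol is -1.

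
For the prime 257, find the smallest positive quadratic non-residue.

(2/257) = +1, so 2 is a residue.
(3/257) = −1, so 3 is the smallest positive non-residue mod 257.

3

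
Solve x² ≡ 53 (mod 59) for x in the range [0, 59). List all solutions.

Since 59 ≡ 3 (mod 4), a square root of 53 is 53^((59+1)/4) = 53^15 mod 59.
Repeated squaring: 53^2≡36, 53^4≡57, 53^8≡4 (mod 59).
53^15 = 53^(8+4+2+1) ≡ 17 (mod 59).
Check: 17² = 289 ≡ 53 (mod 59). The two roots are 17 and 42.

17, 42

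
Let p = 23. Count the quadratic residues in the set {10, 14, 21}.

0

(10/23) = -1 → non-residue.
(14/23) = -1 → non-residue.
(21/23) = -1 → non-residue.
Total quadratic residues among the 3: 0.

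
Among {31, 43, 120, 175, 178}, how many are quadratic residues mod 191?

(31/191) = -1 → non-residue.
(43/191) = +1 → QR.
(120/191) = +1 → QR.
(175/191) = -1 → non-residue.
(178/191) = -1 → non-residue.
Total quadratic residues among the 5: 2.

2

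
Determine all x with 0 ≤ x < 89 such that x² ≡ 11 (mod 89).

89 ≡ 1 (mod 4), so we find a root by search.
Trying successive values, 10² = 100 ≡ 11 (mod 89). The other root is 89 − 10 = 79.

10, 79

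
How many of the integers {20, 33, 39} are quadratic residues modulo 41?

(20/41) = +1 → QR.
(33/41) = +1 → QR.
(39/41) = +1 → QR.
Total quadratic residues among the 3: 3.

3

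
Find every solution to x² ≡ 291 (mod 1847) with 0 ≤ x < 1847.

475, 1372

Since 1847 ≡ 3 (mod 4), a square root of 291 is 291^((1847+1)/4) = 291^462 mod 1847.
Repeated squaring: 291^2≡1566, 291^4≡1387, 291^8≡1042, 291^16≡1575, 291^32≡104, 291^64≡1581, 291^128≡570, 291^256≡1675 (mod 1847).
291^462 = 291^(256+128+64+8+4+2) ≡ 1372 (mod 1847).
Check: 1372² = 1882384 ≡ 291 (mod 1847). The two roots are 475 and 1372.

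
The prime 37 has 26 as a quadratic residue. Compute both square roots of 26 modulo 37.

37 ≡ 1 (mod 4), so we find a root by search.
Trying successive values, 10² = 100 ≡ 26 (mod 37). The other root is 37 − 10 = 27.

10, 27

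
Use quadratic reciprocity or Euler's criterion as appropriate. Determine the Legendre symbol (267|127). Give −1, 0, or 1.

1

First reduce: 267 ≡ 13 (mod 127).
Reciprocity: 13 ≡ 1 and 127 ≡ 3 (mod 4), so (13/127) = +(127/13).
Reduce top mod 13: now compute (10/13).
Pull out 2: since 13 ≡ 5 (mod 8), (2/13) = -1.
Reciprocity: 5 ≡ 1 and 13 ≡ 1 (mod 4), so (5/13) = +(13/5).
Reduce top mod 5: now compute (3/5).
Reciprocity: 3 ≡ 3 and 5 ≡ 1 (mod 4), so (3/5) = +(5/3).
Reduce top mod 3: now compute (2/3).
Pull out 2: since 3 ≡ 3 (mod 8), (2/3) = -1.
Reached (1/3) = 1. Collecting the sign flips along the way, the symbol is +1.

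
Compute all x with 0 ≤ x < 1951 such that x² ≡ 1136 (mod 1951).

848, 1103

Since 1951 ≡ 3 (mod 4), a square root of 1136 is 1136^((1951+1)/4) = 1136^488 mod 1951.
Repeated squaring: 1136^2≡885, 1136^4≡874, 1136^8≡1035, 1136^16≡126, 1136^32≡268, 1136^64≡1588, 1136^128≡1052, 1136^256≡487 (mod 1951).
1136^488 = 1136^(256+128+64+32+8) ≡ 848 (mod 1951).
Check: 848² = 719104 ≡ 1136 (mod 1951). The two roots are 848 and 1103.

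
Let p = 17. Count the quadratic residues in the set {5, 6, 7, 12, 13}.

1

(5/17) = -1 → non-residue.
(6/17) = -1 → non-residue.
(7/17) = -1 → non-residue.
(12/17) = -1 → non-residue.
(13/17) = +1 → QR.
Total quadratic residues among the 5: 1.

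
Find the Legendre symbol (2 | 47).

Pull out 2: since 47 ≡ 7 (mod 8), (2/47) = +1.
Reached (1/47) = 1. Collecting the sign flips along the way, the symbol is +1.

1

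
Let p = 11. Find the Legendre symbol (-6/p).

1

First reduce: -6 ≡ 5 (mod 11).
Reciprocity: 5 ≡ 1 and 11 ≡ 3 (mod 4), so (5/11) = +(11/5).
Reduce top mod 5: now compute (1/5).
Reached (1/5) = 1. Collecting the sign flips along the way, the symbol is +1.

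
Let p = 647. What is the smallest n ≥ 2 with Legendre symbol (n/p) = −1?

(2/647) = +1, so 2 is a residue.
(3/647) = +1, so 3 is a residue.
(4/647) = +1, so 4 is a residue.
(5/647) = −1, so 5 is the smallest positive non-residue mod 647.

5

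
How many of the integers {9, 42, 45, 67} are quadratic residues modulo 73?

2

(9/73) = +1 → QR.
(42/73) = -1 → non-residue.
(45/73) = -1 → non-residue.
(67/73) = +1 → QR.
Total quadratic residues among the 4: 2.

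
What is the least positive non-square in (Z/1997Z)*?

(2/1997) = −1, so 2 is the smallest positive non-residue mod 1997.

2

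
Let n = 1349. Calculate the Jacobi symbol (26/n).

-1

Pull out 2: since 1349 ≡ 5 (mod 8), (2/1349) = -1.
Reciprocity: 13 ≡ 1 and 1349 ≡ 1 (mod 4), so (13/1349) = +(1349/13).
Reduce top mod 13: now compute (10/13).
Pull out 2: since 13 ≡ 5 (mod 8), (2/13) = -1.
Reciprocity: 5 ≡ 1 and 13 ≡ 1 (mod 4), so (5/13) = +(13/5).
Reduce top mod 5: now compute (3/5).
Reciprocity: 3 ≡ 3 and 5 ≡ 1 (mod 4), so (3/5) = +(5/3).
Reduce top mod 3: now compute (2/3).
Pull out 2: since 3 ≡ 3 (mod 8), (2/3) = -1.
Reached (1/3) = 1. Collecting the sign flips along the way, the symbol is -1.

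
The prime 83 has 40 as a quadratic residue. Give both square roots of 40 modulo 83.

17, 66

Since 83 ≡ 3 (mod 4), a square root of 40 is 40^((83+1)/4) = 40^21 mod 83.
Repeated squaring: 40^2≡23, 40^4≡31, 40^8≡48, 40^16≡63 (mod 83).
40^21 = 40^(16+4+1) ≡ 17 (mod 83).
Check: 17² = 289 ≡ 40 (mod 83). The two roots are 17 and 66.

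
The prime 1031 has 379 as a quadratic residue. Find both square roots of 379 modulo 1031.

Since 1031 ≡ 3 (mod 4), a square root of 379 is 379^((1031+1)/4) = 379^258 mod 1031.
Repeated squaring: 379^2≡332, 379^4≡938, 379^8≡401, 379^16≡996, 379^32≡194, 379^64≡520, 379^128≡278, 379^256≡990 (mod 1031).
379^258 = 379^(256+2) ≡ 822 (mod 1031).
Check: 822² = 675684 ≡ 379 (mod 1031). The two roots are 209 and 822.

209, 822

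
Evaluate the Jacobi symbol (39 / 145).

Reciprocity: 39 ≡ 3 and 145 ≡ 1 (mod 4), so (39/145) = +(145/39).
Reduce top mod 39: now compute (28/39).
Pull out 2^2: since 39 ≡ 7 (mod 8), (2/39) = +1, so (2/39)^2 = +1.
Reciprocity: 7 ≡ 3 and 39 ≡ 3 (mod 4), so (7/39) = −(39/7).
Reduce top mod 7: now compute (4/7).
Pull out 2^2: since 7 ≡ 7 (mod 8), (2/7) = +1, so (2/7)^2 = +1.
Reached (1/7) = 1. Collecting the sign flips along the way, the symbol is -1.

-1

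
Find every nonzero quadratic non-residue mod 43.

Square k = 1,…,21 (k and 43−k give the same square):
1²=1, 2²=4, 3²=9, 4²=16, 5²=25, 6²=36, 7²≡6, 8²≡21, 9²≡38, 10²≡14, 11²≡35, 12²≡15, 13²≡40, 14²≡24, 15²≡10, 16²≡41, 17²≡31, 18²≡23, 19²≡17, 20²≡13, 21²≡11 (mod 43).
The residues are {1, 4, 6, 9, 10, 11, 13, 14, 15, 16, 17, 21, 23, 24, 25, 31, 35, 36, 38, 40, 41}; the non-residues are the remaining 21 nonzero classes.

2,3,5,7,8,12,18,19,20,22,26,27,28,29,30,32,33,34,37,39,42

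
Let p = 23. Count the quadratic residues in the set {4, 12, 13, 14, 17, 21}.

3

(4/23) = +1 → QR.
(12/23) = +1 → QR.
(13/23) = +1 → QR.
(14/23) = -1 → non-residue.
(17/23) = -1 → non-residue.
(21/23) = -1 → non-residue.
Total quadratic residues among the 6: 3.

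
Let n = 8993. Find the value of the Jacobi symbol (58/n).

-1

Pull out 2: since 8993 ≡ 1 (mod 8), (2/8993) = +1.
Reciprocity: 29 ≡ 1 and 8993 ≡ 1 (mod 4), so (29/8993) = +(8993/29).
Reduce top mod 29: now compute (3/29).
Reciprocity: 3 ≡ 3 and 29 ≡ 1 (mod 4), so (3/29) = +(29/3).
Reduce top mod 3: now compute (2/3).
Pull out 2: since 3 ≡ 3 (mod 8), (2/3) = -1.
Reached (1/3) = 1. Collecting the sign flips along the way, the symbol is -1.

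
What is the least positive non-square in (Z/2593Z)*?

(2/2593) = +1, so 2 is a residue.
(3/2593) = +1, so 3 is a residue.
(4/2593) = +1, so 4 is a residue.
(5/2593) = −1, so 5 is the smallest positive non-residue mod 2593.

5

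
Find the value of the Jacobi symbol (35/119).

Reciprocity: 35 ≡ 3 and 119 ≡ 3 (mod 4), so (35/119) = −(119/35).
Reduce top mod 35: now compute (14/35).
Pull out 2: since 35 ≡ 3 (mod 8), (2/35) = -1.
Reciprocity: 7 ≡ 3 and 35 ≡ 3 (mod 4), so (7/35) = −(35/7).
Reduce top mod 7: now compute (0/7).
Top reduces to 0: gcd > 1, so the symbol is 0.

0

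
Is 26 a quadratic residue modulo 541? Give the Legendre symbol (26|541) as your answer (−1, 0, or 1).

Pull out 2: since 541 ≡ 5 (mod 8), (2/541) = -1.
Reciprocity: 13 ≡ 1 and 541 ≡ 1 (mod 4), so (13/541) = +(541/13).
Reduce top mod 13: now compute (8/13).
Pull out 2^3: since 13 ≡ 5 (mod 8), (2/13) = -1, so (2/13)^3 = -1.
Reached (1/13) = 1. Collecting the sign flips along the way, the symbol is +1.

1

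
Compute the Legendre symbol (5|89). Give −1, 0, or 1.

1

Euler's criterion: (5/89) ≡ 5^44 (mod 89).
5^2 ≡ 25 (mod 89)
5^4 ≡ 2 (mod 89)
5^8 ≡ 4 (mod 89)
5^16 ≡ 16 (mod 89)
5^32 ≡ 78 (mod 89)
5^44 = 5^(32+8+4) ≡ 1 (mod 89).
Result is 1, so (5/89) = 1.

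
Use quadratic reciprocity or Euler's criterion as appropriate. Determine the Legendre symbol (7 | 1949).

-1

Reciprocity: 7 ≡ 3 and 1949 ≡ 1 (mod 4), so (7/1949) = +(1949/7).
Reduce top mod 7: now compute (3/7).
Reciprocity: 3 ≡ 3 and 7 ≡ 3 (mod 4), so (3/7) = −(7/3).
Reduce top mod 3: now compute (1/3).
Reached (1/3) = 1. Collecting the sign flips along the way, the symbol is -1.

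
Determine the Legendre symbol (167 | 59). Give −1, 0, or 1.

Euler's criterion: (167/59) ≡ 49^29 (mod 59).
49^2 ≡ 41 (mod 59)
49^4 ≡ 29 (mod 59)
49^8 ≡ 15 (mod 59)
49^16 ≡ 48 (mod 59)
49^29 = 49^(16+8+4+1) ≡ 1 (mod 59).
Result is 1, so (167/59) = 1.

1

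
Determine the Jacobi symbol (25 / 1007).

1

Reciprocity: 25 ≡ 1 and 1007 ≡ 3 (mod 4), so (25/1007) = +(1007/25).
Reduce top mod 25: now compute (7/25).
Reciprocity: 7 ≡ 3 and 25 ≡ 1 (mod 4), so (7/25) = +(25/7).
Reduce top mod 7: now compute (4/7).
Pull out 2^2: since 7 ≡ 7 (mod 8), (2/7) = +1, so (2/7)^2 = +1.
Reached (1/7) = 1. Collecting the sign flips along the way, the symbol is +1.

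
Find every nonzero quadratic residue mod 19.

Square k = 1,…,9 (k and 19−k give the same square):
1²=1, 2²=4, 3²=9, 4²=16, 5²≡6, 6²≡17, 7²≡11, 8²≡7, 9²≡5 (mod 19).
So the quadratic residues mod 19 are {1, 4, 5, 6, 7, 9, 11, 16, 17}.

1, 4, 5, 6, 7, 9, 11, 16, 17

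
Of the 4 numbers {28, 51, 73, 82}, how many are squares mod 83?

(28/83) = +1 → QR.
(51/83) = +1 → QR.
(73/83) = -1 → non-residue.
(82/83) = -1 → non-residue.
Total quadratic residues among the 4: 2.

2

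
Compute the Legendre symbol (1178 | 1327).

1

Pull out 2: since 1327 ≡ 7 (mod 8), (2/1327) = +1.
Reciprocity: 589 ≡ 1 and 1327 ≡ 3 (mod 4), so (589/1327) = +(1327/589).
Reduce top mod 589: now compute (149/589).
Reciprocity: 149 ≡ 1 and 589 ≡ 1 (mod 4), so (149/589) = +(589/149).
Reduce top mod 149: now compute (142/149).
Pull out 2: since 149 ≡ 5 (mod 8), (2/149) = -1.
Reciprocity: 71 ≡ 3 and 149 ≡ 1 (mod 4), so (71/149) = +(149/71).
Reduce top mod 71: now compute (7/71).
Reciprocity: 7 ≡ 3 and 71 ≡ 3 (mod 4), so (7/71) = −(71/7).
Reduce top mod 7: now compute (1/7).
Reached (1/7) = 1. Collecting the sign flips along the way, the symbol is +1.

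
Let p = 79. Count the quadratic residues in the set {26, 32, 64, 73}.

(26/79) = +1 → QR.
(32/79) = +1 → QR.
(64/79) = +1 → QR.
(73/79) = +1 → QR.
Total quadratic residues among the 4: 4.

4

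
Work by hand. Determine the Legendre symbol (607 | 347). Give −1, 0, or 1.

First reduce: 607 ≡ 260 (mod 347).
Pull out 2^2: since 347 ≡ 3 (mod 8), (2/347) = -1, so (2/347)^2 = +1.
Reciprocity: 65 ≡ 1 and 347 ≡ 3 (mod 4), so (65/347) = +(347/65).
Reduce top mod 65: now compute (22/65).
Pull out 2: since 65 ≡ 1 (mod 8), (2/65) = +1.
Reciprocity: 11 ≡ 3 and 65 ≡ 1 (mod 4), so (11/65) = +(65/11).
Reduce top mod 11: now compute (10/11).
Pull out 2: since 11 ≡ 3 (mod 8), (2/11) = -1.
Reciprocity: 5 ≡ 1 and 11 ≡ 3 (mod 4), so (5/11) = +(11/5).
Reduce top mod 5: now compute (1/5).
Reached (1/5) = 1. Collecting the sign flips along the way, the symbol is -1.

-1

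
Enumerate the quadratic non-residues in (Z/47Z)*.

Square k = 1,…,23 (k and 47−k give the same square):
1²=1, 2²=4, 3²=9, 4²=16, 5²=25, 6²=36, 7²≡2, 8²≡17, 9²≡34, 10²≡6, 11²≡27, 12²≡3, 13²≡28, 14²≡8, 15²≡37, 16²≡21, 17²≡7, 18²≡42, 19²≡32, 20²≡24, 21²≡18, 22²≡14, 23²≡12 (mod 47).
The residues are {1, 2, 3, 4, 6, 7, 8, 9, 12, 14, 16, 17, 18, 21, 24, 25, 27, 28, 32, 34, 36, 37, 42}; the non-residues are the remaining 23 nonzero classes.

5, 10, 11, 13, 15, 19, 20, 22, 23, 26, 29, 30, 31, 33, 35, 38, 39, 40, 41, 43, 44, 45, 46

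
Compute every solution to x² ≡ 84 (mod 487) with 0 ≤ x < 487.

145, 342

Since 487 ≡ 3 (mod 4), a square root of 84 is 84^((487+1)/4) = 84^122 mod 487.
Repeated squaring: 84^2≡238, 84^4≡152, 84^8≡215, 84^16≡447, 84^32≡139, 84^64≡328 (mod 487).
84^122 = 84^(64+32+16+8+2) ≡ 342 (mod 487).
Check: 342² = 116964 ≡ 84 (mod 487). The two roots are 145 and 342.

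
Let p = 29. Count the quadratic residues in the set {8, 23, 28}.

(8/29) = -1 → non-residue.
(23/29) = +1 → QR.
(28/29) = +1 → QR.
Total quadratic residues among the 3: 2.

2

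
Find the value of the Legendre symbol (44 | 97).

Pull out 2^2: since 97 ≡ 1 (mod 8), (2/97) = +1, so (2/97)^2 = +1.
Reciprocity: 11 ≡ 3 and 97 ≡ 1 (mod 4), so (11/97) = +(97/11).
Reduce top mod 11: now compute (9/11).
Reciprocity: 9 ≡ 1 and 11 ≡ 3 (mod 4), so (9/11) = +(11/9).
Reduce top mod 9: now compute (2/9).
Pull out 2: since 9 ≡ 1 (mod 8), (2/9) = +1.
Reached (1/9) = 1. Collecting the sign flips along the way, the symbol is +1.

1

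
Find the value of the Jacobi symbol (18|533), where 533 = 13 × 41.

Pull out 2: since 533 ≡ 5 (mod 8), (2/533) = -1.
Reciprocity: 9 ≡ 1 and 533 ≡ 1 (mod 4), so (9/533) = +(533/9).
Reduce top mod 9: now compute (2/9).
Pull out 2: since 9 ≡ 1 (mod 8), (2/9) = +1.
Reached (1/9) = 1. Collecting the sign flips along the way, the symbol is -1.

-1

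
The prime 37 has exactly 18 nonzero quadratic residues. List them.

Square k = 1,…,18 (k and 37−k give the same square):
1²=1, 2²=4, 3²=9, 4²=16, 5²=25, 6²=36, 7²≡12, 8²≡27, 9²≡7, 10²≡26, 11²≡10, 12²≡33, 13²≡21, 14²≡11, 15²≡3, 16²≡34, 17²≡30, 18²≡28 (mod 37).
So the quadratic residues mod 37 are {1, 3, 4, 7, 9, 10, 11, 12, 16, 21, 25, 26, 27, 28, 30, 33, 34, 36}.

1,3,4,7,9,10,11,12,16,21,25,26,27,28,30,33,34,36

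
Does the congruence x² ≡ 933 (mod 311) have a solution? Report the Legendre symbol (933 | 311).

First reduce: 933 ≡ 0 (mod 311).
Top reduces to 0: gcd > 1, so the symbol is 0.

0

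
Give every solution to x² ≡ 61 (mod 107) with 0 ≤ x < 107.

Since 107 ≡ 3 (mod 4), a square root of 61 is 61^((107+1)/4) = 61^27 mod 107.
Repeated squaring: 61^2≡83, 61^4≡41, 61^8≡76, 61^16≡105 (mod 107).
61^27 = 61^(16+8+2+1) ≡ 75 (mod 107).
Check: 75² = 5625 ≡ 61 (mod 107). The two roots are 32 and 75.

32, 75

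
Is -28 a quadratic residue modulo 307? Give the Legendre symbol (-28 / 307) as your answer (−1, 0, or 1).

-1

First reduce: -28 ≡ 279 (mod 307).
Reciprocity: 279 ≡ 3 and 307 ≡ 3 (mod 4), so (279/307) = −(307/279).
Reduce top mod 279: now compute (28/279).
Pull out 2^2: since 279 ≡ 7 (mod 8), (2/279) = +1, so (2/279)^2 = +1.
Reciprocity: 7 ≡ 3 and 279 ≡ 3 (mod 4), so (7/279) = −(279/7).
Reduce top mod 7: now compute (6/7).
Pull out 2: since 7 ≡ 7 (mod 8), (2/7) = +1.
Reciprocity: 3 ≡ 3 and 7 ≡ 3 (mod 4), so (3/7) = −(7/3).
Reduce top mod 3: now compute (1/3).
Reached (1/3) = 1. Collecting the sign flips along the way, the symbol is -1.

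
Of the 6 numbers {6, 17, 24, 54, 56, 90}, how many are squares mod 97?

(6/97) = +1 → QR.
(17/97) = -1 → non-residue.
(24/97) = +1 → QR.
(54/97) = +1 → QR.
(56/97) = -1 → non-residue.
(90/97) = -1 → non-residue.
Total quadratic residues among the 6: 3.

3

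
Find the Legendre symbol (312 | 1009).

Euler's criterion: (312/1009) ≡ 312^504 (mod 1009).
312^2 ≡ 480 (mod 1009)
312^4 ≡ 348 (mod 1009)
312^8 ≡ 24 (mod 1009)
312^16 ≡ 576 (mod 1009)
312^32 ≡ 824 (mod 1009)
312^64 ≡ 928 (mod 1009)
312^128 ≡ 507 (mod 1009)
312^256 ≡ 763 (mod 1009)
312^504 = 312^(256+128+64+32+16+8) ≡ 1008 (mod 1009).
Result is 1008 ≡ −1, so (312/1009) = −1.

-1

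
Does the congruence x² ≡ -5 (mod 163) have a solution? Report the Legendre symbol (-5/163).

1

First reduce: -5 ≡ 158 (mod 163).
Pull out 2: since 163 ≡ 3 (mod 8), (2/163) = -1.
Reciprocity: 79 ≡ 3 and 163 ≡ 3 (mod 4), so (79/163) = −(163/79).
Reduce top mod 79: now compute (5/79).
Reciprocity: 5 ≡ 1 and 79 ≡ 3 (mod 4), so (5/79) = +(79/5).
Reduce top mod 5: now compute (4/5).
Pull out 2^2: since 5 ≡ 5 (mod 8), (2/5) = -1, so (2/5)^2 = +1.
Reached (1/5) = 1. Collecting the sign flips along the way, the symbol is +1.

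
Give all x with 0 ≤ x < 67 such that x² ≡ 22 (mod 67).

25, 42

Since 67 ≡ 3 (mod 4), a square root of 22 is 22^((67+1)/4) = 22^17 mod 67.
Repeated squaring: 22^2≡15, 22^4≡24, 22^8≡40, 22^16≡59 (mod 67).
22^17 = 22^(16+1) ≡ 25 (mod 67).
Check: 25² = 625 ≡ 22 (mod 67). The two roots are 25 and 42.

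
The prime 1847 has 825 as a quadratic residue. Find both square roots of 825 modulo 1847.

566, 1281

Since 1847 ≡ 3 (mod 4), a square root of 825 is 825^((1847+1)/4) = 825^462 mod 1847.
Repeated squaring: 825^2≡929, 825^4≡492, 825^8≡107, 825^16≡367, 825^32≡1705, 825^64≡1694, 825^128≡1245, 825^256≡392 (mod 1847).
825^462 = 825^(256+128+64+8+4+2) ≡ 566 (mod 1847).
Check: 566² = 320356 ≡ 825 (mod 1847). The two roots are 566 and 1281.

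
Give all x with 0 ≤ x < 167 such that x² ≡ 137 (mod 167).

53, 114

Since 167 ≡ 3 (mod 4), a square root of 137 is 137^((167+1)/4) = 137^42 mod 167.
Repeated squaring: 137^2≡65, 137^4≡50, 137^8≡162, 137^16≡25, 137^32≡124 (mod 167).
137^42 = 137^(32+8+2) ≡ 114 (mod 167).
Check: 114² = 12996 ≡ 137 (mod 167). The two roots are 53 and 114.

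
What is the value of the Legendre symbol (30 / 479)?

1

Pull out 2: since 479 ≡ 7 (mod 8), (2/479) = +1.
Reciprocity: 15 ≡ 3 and 479 ≡ 3 (mod 4), so (15/479) = −(479/15).
Reduce top mod 15: now compute (14/15).
Pull out 2: since 15 ≡ 7 (mod 8), (2/15) = +1.
Reciprocity: 7 ≡ 3 and 15 ≡ 3 (mod 4), so (7/15) = −(15/7).
Reduce top mod 7: now compute (1/7).
Reached (1/7) = 1. Collecting the sign flips along the way, the symbol is +1.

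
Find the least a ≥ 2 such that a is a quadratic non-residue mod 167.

(2/167) = +1, so 2 is a residue.
(3/167) = +1, so 3 is a residue.
(4/167) = +1, so 4 is a residue.
(5/167) = −1, so 5 is the smallest positive non-residue mod 167.

5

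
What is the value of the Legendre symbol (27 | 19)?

-1

First reduce: 27 ≡ 8 (mod 19).
Pull out 2^3: since 19 ≡ 3 (mod 8), (2/19) = -1, so (2/19)^3 = -1.
Reached (1/19) = 1. Collecting the sign flips along the way, the symbol is -1.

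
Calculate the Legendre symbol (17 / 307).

1

Reciprocity: 17 ≡ 1 and 307 ≡ 3 (mod 4), so (17/307) = +(307/17).
Reduce top mod 17: now compute (1/17).
Reached (1/17) = 1. Collecting the sign flips along the way, the symbol is +1.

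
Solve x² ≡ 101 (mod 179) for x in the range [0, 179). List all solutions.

Since 179 ≡ 3 (mod 4), a square root of 101 is 101^((179+1)/4) = 101^45 mod 179.
Repeated squaring: 101^2≡177, 101^4≡4, 101^8≡16, 101^16≡77, 101^32≡22 (mod 179).
101^45 = 101^(32+8+4+1) ≡ 82 (mod 179).
Check: 82² = 6724 ≡ 101 (mod 179). The two roots are 82 and 97.

82, 97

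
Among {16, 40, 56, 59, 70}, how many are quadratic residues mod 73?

(16/73) = +1 → QR.
(40/73) = -1 → non-residue.
(56/73) = -1 → non-residue.
(59/73) = -1 → non-residue.
(70/73) = +1 → QR.
Total quadratic residues among the 5: 2.

2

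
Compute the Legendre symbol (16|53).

1

Pull out 2^4: since 53 ≡ 5 (mod 8), (2/53) = -1, so (2/53)^4 = +1.
Reached (1/53) = 1. Collecting the sign flips along the way, the symbol is +1.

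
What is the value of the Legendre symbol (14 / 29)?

Pull out 2: since 29 ≡ 5 (mod 8), (2/29) = -1.
Reciprocity: 7 ≡ 3 and 29 ≡ 1 (mod 4), so (7/29) = +(29/7).
Reduce top mod 7: now compute (1/7).
Reached (1/7) = 1. Collecting the sign flips along the way, the symbol is -1.

-1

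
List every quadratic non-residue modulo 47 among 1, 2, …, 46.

5,10,11,13,15,19,20,22,23,26,29,30,31,33,35,38,39,40,41,43,44,45,46

Square k = 1,…,23 (k and 47−k give the same square):
1²=1, 2²=4, 3²=9, 4²=16, 5²=25, 6²=36, 7²≡2, 8²≡17, 9²≡34, 10²≡6, 11²≡27, 12²≡3, 13²≡28, 14²≡8, 15²≡37, 16²≡21, 17²≡7, 18²≡42, 19²≡32, 20²≡24, 21²≡18, 22²≡14, 23²≡12 (mod 47).
The residues are {1, 2, 3, 4, 6, 7, 8, 9, 12, 14, 16, 17, 18, 21, 24, 25, 27, 28, 32, 34, 36, 37, 42}; the non-residues are the remaining 23 nonzero classes.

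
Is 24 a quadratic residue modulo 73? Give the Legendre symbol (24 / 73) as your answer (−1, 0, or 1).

Pull out 2^3: since 73 ≡ 1 (mod 8), (2/73) = +1, so (2/73)^3 = +1.
Reciprocity: 3 ≡ 3 and 73 ≡ 1 (mod 4), so (3/73) = +(73/3).
Reduce top mod 3: now compute (1/3).
Reached (1/3) = 1. Collecting the sign flips along the way, the symbol is +1.

1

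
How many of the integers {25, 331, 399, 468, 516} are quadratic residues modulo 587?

2

(25/587) = +1 → QR.
(331/587) = -1 → non-residue.
(399/587) = -1 → non-residue.
(468/587) = -1 → non-residue.
(516/587) = +1 → QR.
Total quadratic residues among the 5: 2.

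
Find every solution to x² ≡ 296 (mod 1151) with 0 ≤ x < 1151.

Since 1151 ≡ 3 (mod 4), a square root of 296 is 296^((1151+1)/4) = 296^288 mod 1151.
Repeated squaring: 296^2≡140, 296^4≡33, 296^8≡1089, 296^16≡391, 296^32≡949, 296^64≡519, 296^128≡27, 296^256≡729 (mod 1151).
296^288 = 296^(256+32) ≡ 70 (mod 1151).
Check: 70² = 4900 ≡ 296 (mod 1151). The two roots are 70 and 1081.

70, 1081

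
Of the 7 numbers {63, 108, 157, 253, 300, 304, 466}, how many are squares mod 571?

(63/571) = -1 → non-residue.
(108/571) = -1 → non-residue.
(157/571) = +1 → QR.
(253/571) = +1 → QR.
(300/571) = -1 → non-residue.
(304/571) = -1 → non-residue.
(466/571) = -1 → non-residue.
Total quadratic residues among the 7: 2.

2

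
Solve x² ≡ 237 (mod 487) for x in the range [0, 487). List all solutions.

Since 487 ≡ 3 (mod 4), a square root of 237 is 237^((487+1)/4) = 237^122 mod 487.
Repeated squaring: 237^2≡164, 237^4≡111, 237^8≡146, 237^16≡375, 237^32≡369, 237^64≡288 (mod 487).
237^122 = 237^(64+32+16+8+2) ≡ 193 (mod 487).
Check: 193² = 37249 ≡ 237 (mod 487). The two roots are 193 and 294.

193, 294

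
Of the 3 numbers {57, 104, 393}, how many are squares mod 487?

(57/487) = -1 → non-residue.
(104/487) = -1 → non-residue.
(393/487) = +1 → QR.
Total quadratic residues among the 3: 1.

1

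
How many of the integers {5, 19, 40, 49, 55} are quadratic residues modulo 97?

1

(5/97) = -1 → non-residue.
(19/97) = -1 → non-residue.
(40/97) = -1 → non-residue.
(49/97) = +1 → QR.
(55/97) = -1 → non-residue.
Total quadratic residues among the 5: 1.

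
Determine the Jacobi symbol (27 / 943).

Reciprocity: 27 ≡ 3 and 943 ≡ 3 (mod 4), so (27/943) = −(943/27).
Reduce top mod 27: now compute (25/27).
Reciprocity: 25 ≡ 1 and 27 ≡ 3 (mod 4), so (25/27) = +(27/25).
Reduce top mod 25: now compute (2/25).
Pull out 2: since 25 ≡ 1 (mod 8), (2/25) = +1.
Reached (1/25) = 1. Collecting the sign flips along the way, the symbol is -1.

-1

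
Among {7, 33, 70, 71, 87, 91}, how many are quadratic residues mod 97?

(7/97) = -1 → non-residue.
(33/97) = +1 → QR.
(70/97) = +1 → QR.
(71/97) = -1 → non-residue.
(87/97) = -1 → non-residue.
(91/97) = +1 → QR.
Total quadratic residues among the 6: 3.

3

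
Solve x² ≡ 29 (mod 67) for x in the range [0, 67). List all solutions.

30, 37

Since 67 ≡ 3 (mod 4), a square root of 29 is 29^((67+1)/4) = 29^17 mod 67.
Repeated squaring: 29^2≡37, 29^4≡29, 29^8≡37, 29^16≡29 (mod 67).
29^17 = 29^(16+1) ≡ 37 (mod 67).
Check: 37² = 1369 ≡ 29 (mod 67). The two roots are 30 and 37.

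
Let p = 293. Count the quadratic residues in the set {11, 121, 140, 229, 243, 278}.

4

(11/293) = -1 → non-residue.
(121/293) = +1 → QR.
(140/293) = +1 → QR.
(229/293) = +1 → QR.
(243/293) = -1 → non-residue.
(278/293) = +1 → QR.
Total quadratic residues among the 6: 4.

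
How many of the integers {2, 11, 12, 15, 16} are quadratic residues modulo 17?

(2/17) = +1 → QR.
(11/17) = -1 → non-residue.
(12/17) = -1 → non-residue.
(15/17) = +1 → QR.
(16/17) = +1 → QR.
Total quadratic residues among the 5: 3.

3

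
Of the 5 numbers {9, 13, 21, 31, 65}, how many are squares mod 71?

(9/71) = +1 → QR.
(13/71) = -1 → non-residue.
(21/71) = -1 → non-residue.
(31/71) = -1 → non-residue.
(65/71) = -1 → non-residue.
Total quadratic residues among the 5: 1.

1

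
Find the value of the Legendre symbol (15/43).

Reciprocity: 15 ≡ 3 and 43 ≡ 3 (mod 4), so (15/43) = −(43/15).
Reduce top mod 15: now compute (13/15).
Reciprocity: 13 ≡ 1 and 15 ≡ 3 (mod 4), so (13/15) = +(15/13).
Reduce top mod 13: now compute (2/13).
Pull out 2: since 13 ≡ 5 (mod 8), (2/13) = -1.
Reached (1/13) = 1. Collecting the sign flips along the way, the symbol is +1.

1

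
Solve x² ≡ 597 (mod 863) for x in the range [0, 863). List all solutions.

Since 863 ≡ 3 (mod 4), a square root of 597 is 597^((863+1)/4) = 597^216 mod 863.
Repeated squaring: 597^2≡853, 597^4≡100, 597^8≡507, 597^16≡738, 597^32≡91, 597^64≡514, 597^128≡118 (mod 863).
597^216 = 597^(128+64+16+8) ≡ 486 (mod 863).
Check: 486² = 236196 ≡ 597 (mod 863). The two roots are 377 and 486.

377, 486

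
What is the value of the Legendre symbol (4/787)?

1

Pull out 2^2: since 787 ≡ 3 (mod 8), (2/787) = -1, so (2/787)^2 = +1.
Reached (1/787) = 1. Collecting the sign flips along the way, the symbol is +1.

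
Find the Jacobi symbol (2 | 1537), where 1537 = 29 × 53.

1

Pull out 2: since 1537 ≡ 1 (mod 8), (2/1537) = +1.
Reached (1/1537) = 1. Collecting the sign flips along the way, the symbol is +1.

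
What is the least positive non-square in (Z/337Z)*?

5

(2/337) = +1, so 2 is a residue.
(3/337) = +1, so 3 is a residue.
(4/337) = +1, so 4 is a residue.
(5/337) = −1, so 5 is the smallest positive non-residue mod 337.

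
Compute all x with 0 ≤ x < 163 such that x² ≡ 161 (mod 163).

Since 163 ≡ 3 (mod 4), a square root of 161 is 161^((163+1)/4) = 161^41 mod 163.
Repeated squaring: 161^2≡4, 161^4≡16, 161^8≡93, 161^16≡10, 161^32≡100 (mod 163).
161^41 = 161^(32+8+1) ≡ 145 (mod 163).
Check: 145² = 21025 ≡ 161 (mod 163). The two roots are 18 and 145.

18, 145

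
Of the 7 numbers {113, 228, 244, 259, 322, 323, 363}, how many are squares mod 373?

3

(113/373) = -1 → non-residue.
(228/373) = -1 → non-residue.
(244/373) = -1 → non-residue.
(259/373) = +1 → QR.
(322/373) = +1 → QR.
(323/373) = -1 → non-residue.
(363/373) = +1 → QR.
Total quadratic residues among the 7: 3.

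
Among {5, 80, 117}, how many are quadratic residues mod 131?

3

(5/131) = +1 → QR.
(80/131) = +1 → QR.
(117/131) = +1 → QR.
Total quadratic residues among the 3: 3.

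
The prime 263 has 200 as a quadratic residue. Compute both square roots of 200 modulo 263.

48, 215

Since 263 ≡ 3 (mod 4), a square root of 200 is 200^((263+1)/4) = 200^66 mod 263.
Repeated squaring: 200^2≡24, 200^4≡50, 200^8≡133, 200^16≡68, 200^32≡153, 200^64≡2 (mod 263).
200^66 = 200^(64+2) ≡ 48 (mod 263).
Check: 48² = 2304 ≡ 200 (mod 263). The two roots are 48 and 215.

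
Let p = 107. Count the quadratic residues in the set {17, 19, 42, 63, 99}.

3

(17/107) = -1 → non-residue.
(19/107) = +1 → QR.
(42/107) = +1 → QR.
(63/107) = -1 → non-residue.
(99/107) = +1 → QR.
Total quadratic residues among the 5: 3.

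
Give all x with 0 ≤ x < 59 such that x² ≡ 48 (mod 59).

15, 44

Since 59 ≡ 3 (mod 4), a square root of 48 is 48^((59+1)/4) = 48^15 mod 59.
Repeated squaring: 48^2≡3, 48^4≡9, 48^8≡22 (mod 59).
48^15 = 48^(8+4+2+1) ≡ 15 (mod 59).
Check: 15² = 225 ≡ 48 (mod 59). The two roots are 15 and 44.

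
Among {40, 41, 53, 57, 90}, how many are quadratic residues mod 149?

(40/149) = -1 → non-residue.
(41/149) = -1 → non-residue.
(53/149) = +1 → QR.
(57/149) = -1 → non-residue.
(90/149) = -1 → non-residue.
Total quadratic residues among the 5: 1.

1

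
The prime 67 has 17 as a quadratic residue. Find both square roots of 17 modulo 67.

33, 34

Since 67 ≡ 3 (mod 4), a square root of 17 is 17^((67+1)/4) = 17^17 mod 67.
Repeated squaring: 17^2≡21, 17^4≡39, 17^8≡47, 17^16≡65 (mod 67).
17^17 = 17^(16+1) ≡ 33 (mod 67).
Check: 33² = 1089 ≡ 17 (mod 67). The two roots are 33 and 34.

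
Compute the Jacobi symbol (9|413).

Reciprocity: 9 ≡ 1 and 413 ≡ 1 (mod 4), so (9/413) = +(413/9).
Reduce top mod 9: now compute (8/9).
Pull out 2^3: since 9 ≡ 1 (mod 8), (2/9) = +1, so (2/9)^3 = +1.
Reached (1/9) = 1. Collecting the sign flips along the way, the symbol is +1.

1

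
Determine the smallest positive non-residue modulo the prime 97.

(2/97) = +1, so 2 is a residue.
(3/97) = +1, so 3 is a residue.
(4/97) = +1, so 4 is a residue.
(5/97) = −1, so 5 is the smallest positive non-residue mod 97.

5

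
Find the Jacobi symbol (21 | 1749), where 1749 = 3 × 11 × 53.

Reciprocity: 21 ≡ 1 and 1749 ≡ 1 (mod 4), so (21/1749) = +(1749/21).
Reduce top mod 21: now compute (6/21).
Pull out 2: since 21 ≡ 5 (mod 8), (2/21) = -1.
Reciprocity: 3 ≡ 3 and 21 ≡ 1 (mod 4), so (3/21) = +(21/3).
Reduce top mod 3: now compute (0/3).
Top reduces to 0: gcd > 1, so the symbol is 0.

0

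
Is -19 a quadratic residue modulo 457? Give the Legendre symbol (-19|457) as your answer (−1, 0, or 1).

First reduce: -19 ≡ 438 (mod 457).
Pull out 2: since 457 ≡ 1 (mod 8), (2/457) = +1.
Reciprocity: 219 ≡ 3 and 457 ≡ 1 (mod 4), so (219/457) = +(457/219).
Reduce top mod 219: now compute (19/219).
Reciprocity: 19 ≡ 3 and 219 ≡ 3 (mod 4), so (19/219) = −(219/19).
Reduce top mod 19: now compute (10/19).
Pull out 2: since 19 ≡ 3 (mod 8), (2/19) = -1.
Reciprocity: 5 ≡ 1 and 19 ≡ 3 (mod 4), so (5/19) = +(19/5).
Reduce top mod 5: now compute (4/5).
Pull out 2^2: since 5 ≡ 5 (mod 8), (2/5) = -1, so (2/5)^2 = +1.
Reached (1/5) = 1. Collecting the sign flips along the way, the symbol is +1.

1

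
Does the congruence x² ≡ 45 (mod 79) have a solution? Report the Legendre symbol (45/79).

1

Euler's criterion: (45/79) ≡ 45^39 (mod 79).
45^2 ≡ 50 (mod 79)
45^4 ≡ 51 (mod 79)
45^8 ≡ 73 (mod 79)
45^16 ≡ 36 (mod 79)
45^32 ≡ 32 (mod 79)
45^39 = 45^(32+4+2+1) ≡ 1 (mod 79).
Result is 1, so (45/79) = 1.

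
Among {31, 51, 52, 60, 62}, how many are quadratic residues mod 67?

2

(31/67) = -1 → non-residue.
(51/67) = -1 → non-residue.
(52/67) = -1 → non-residue.
(60/67) = +1 → QR.
(62/67) = +1 → QR.
Total quadratic residues among the 5: 2.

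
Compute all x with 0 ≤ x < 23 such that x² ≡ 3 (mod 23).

Since 23 ≡ 3 (mod 4), a square root of 3 is 3^((23+1)/4) = 3^6 mod 23.
Repeated squaring: 3^2≡9, 3^4≡12 (mod 23).
3^6 = 3^(4+2) ≡ 16 (mod 23).
Check: 16² = 256 ≡ 3 (mod 23). The two roots are 7 and 16.

7, 16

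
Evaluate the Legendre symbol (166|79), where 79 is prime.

Euler's criterion: (166/79) ≡ 8^39 (mod 79).
8^2 ≡ 64 (mod 79)
8^4 ≡ 67 (mod 79)
8^8 ≡ 65 (mod 79)
8^16 ≡ 38 (mod 79)
8^32 ≡ 22 (mod 79)
8^39 = 8^(32+4+2+1) ≡ 1 (mod 79).
Result is 1, so (166/79) = 1.

1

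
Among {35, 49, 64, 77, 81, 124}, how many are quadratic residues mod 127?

(35/127) = +1 → QR.
(49/127) = +1 → QR.
(64/127) = +1 → QR.
(77/127) = -1 → non-residue.
(81/127) = +1 → QR.
(124/127) = +1 → QR.
Total quadratic residues among the 6: 5.

5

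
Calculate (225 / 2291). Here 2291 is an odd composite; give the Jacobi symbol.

Reciprocity: 225 ≡ 1 and 2291 ≡ 3 (mod 4), so (225/2291) = +(2291/225).
Reduce top mod 225: now compute (41/225).
Reciprocity: 41 ≡ 1 and 225 ≡ 1 (mod 4), so (41/225) = +(225/41).
Reduce top mod 41: now compute (20/41).
Pull out 2^2: since 41 ≡ 1 (mod 8), (2/41) = +1, so (2/41)^2 = +1.
Reciprocity: 5 ≡ 1 and 41 ≡ 1 (mod 4), so (5/41) = +(41/5).
Reduce top mod 5: now compute (1/5).
Reached (1/5) = 1. Collecting the sign flips along the way, the symbol is +1.

1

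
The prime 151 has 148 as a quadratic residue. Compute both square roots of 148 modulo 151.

Since 151 ≡ 3 (mod 4), a square root of 148 is 148^((151+1)/4) = 148^38 mod 151.
Repeated squaring: 148^2≡9, 148^4≡81, 148^8≡68, 148^16≡94, 148^32≡78 (mod 151).
148^38 = 148^(32+4+2) ≡ 86 (mod 151).
Check: 86² = 7396 ≡ 148 (mod 151). The two roots are 65 and 86.

65, 86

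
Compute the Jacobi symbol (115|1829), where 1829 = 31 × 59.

Reciprocity: 115 ≡ 3 and 1829 ≡ 1 (mod 4), so (115/1829) = +(1829/115).
Reduce top mod 115: now compute (104/115).
Pull out 2^3: since 115 ≡ 3 (mod 8), (2/115) = -1, so (2/115)^3 = -1.
Reciprocity: 13 ≡ 1 and 115 ≡ 3 (mod 4), so (13/115) = +(115/13).
Reduce top mod 13: now compute (11/13).
Reciprocity: 11 ≡ 3 and 13 ≡ 1 (mod 4), so (11/13) = +(13/11).
Reduce top mod 11: now compute (2/11).
Pull out 2: since 11 ≡ 3 (mod 8), (2/11) = -1.
Reached (1/11) = 1. Collecting the sign flips along the way, the symbol is +1.

1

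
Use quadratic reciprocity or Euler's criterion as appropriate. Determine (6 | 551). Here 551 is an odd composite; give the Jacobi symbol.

Pull out 2: since 551 ≡ 7 (mod 8), (2/551) = +1.
Reciprocity: 3 ≡ 3 and 551 ≡ 3 (mod 4), so (3/551) = −(551/3).
Reduce top mod 3: now compute (2/3).
Pull out 2: since 3 ≡ 3 (mod 8), (2/3) = -1.
Reached (1/3) = 1. Collecting the sign flips along the way, the symbol is +1.

1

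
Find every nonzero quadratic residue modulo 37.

Square k = 1,…,18 (k and 37−k give the same square):
1²=1, 2²=4, 3²=9, 4²=16, 5²=25, 6²=36, 7²≡12, 8²≡27, 9²≡7, 10²≡26, 11²≡10, 12²≡33, 13²≡21, 14²≡11, 15²≡3, 16²≡34, 17²≡30, 18²≡28 (mod 37).
So the quadratic residues mod 37 are {1, 3, 4, 7, 9, 10, 11, 12, 16, 21, 25, 26, 27, 28, 30, 33, 34, 36}.

1,3,4,7,9,10,11,12,16,21,25,26,27,28,30,33,34,36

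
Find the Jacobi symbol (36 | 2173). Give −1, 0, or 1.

1

Pull out 2^2: since 2173 ≡ 5 (mod 8), (2/2173) = -1, so (2/2173)^2 = +1.
Reciprocity: 9 ≡ 1 and 2173 ≡ 1 (mod 4), so (9/2173) = +(2173/9).
Reduce top mod 9: now compute (4/9).
Pull out 2^2: since 9 ≡ 1 (mod 8), (2/9) = +1, so (2/9)^2 = +1.
Reached (1/9) = 1. Collecting the sign flips along the way, the symbol is +1.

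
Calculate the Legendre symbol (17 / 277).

Euler's criterion: (17/277) ≡ 17^138 (mod 277).
17^2 ≡ 12 (mod 277)
17^4 ≡ 144 (mod 277)
17^8 ≡ 238 (mod 277)
17^16 ≡ 136 (mod 277)
17^32 ≡ 214 (mod 277)
17^64 ≡ 91 (mod 277)
17^128 ≡ 248 (mod 277)
17^138 = 17^(128+8+2) ≡ 276 (mod 277).
Result is 276 ≡ −1, so (17/277) = −1.

-1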